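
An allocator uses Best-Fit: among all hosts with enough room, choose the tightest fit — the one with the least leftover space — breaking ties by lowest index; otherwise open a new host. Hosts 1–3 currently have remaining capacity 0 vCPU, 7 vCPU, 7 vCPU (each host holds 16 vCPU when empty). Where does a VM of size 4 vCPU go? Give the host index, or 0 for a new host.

2

Hosts with room: host 2 (7 vCPU), host 3 (7 vCPU).
Tightest fit is host 2 with 7 vCPU free.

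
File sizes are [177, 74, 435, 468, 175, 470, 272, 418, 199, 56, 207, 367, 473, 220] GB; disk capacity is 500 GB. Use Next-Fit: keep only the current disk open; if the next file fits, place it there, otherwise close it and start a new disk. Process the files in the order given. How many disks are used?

177 GB → disk 1 (remaining 323 GB)
74 GB → disk 1 (remaining 249 GB)
435 GB → disk 2 (remaining 65 GB)
468 GB → disk 3 (remaining 32 GB)
175 GB → disk 4 (remaining 325 GB)
470 GB → disk 5 (remaining 30 GB)
272 GB → disk 6 (remaining 228 GB)
418 GB → disk 7 (remaining 82 GB)
199 GB → disk 8 (remaining 301 GB)
56 GB → disk 8 (remaining 245 GB)
207 GB → disk 8 (remaining 38 GB)
367 GB → disk 9 (remaining 133 GB)
473 GB → disk 10 (remaining 27 GB)
220 GB → disk 11 (remaining 280 GB)
Final disks: [177,74] [435] [468] [175] [470] [272] [418] [199,56,207] [367] [473] [220].

11 disks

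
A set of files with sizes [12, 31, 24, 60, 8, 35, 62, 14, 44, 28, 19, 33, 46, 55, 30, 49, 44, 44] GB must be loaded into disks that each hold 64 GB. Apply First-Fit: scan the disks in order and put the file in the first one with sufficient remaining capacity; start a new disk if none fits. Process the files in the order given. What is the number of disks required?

12 disks

disk 1: place 12 GB, 52 GB left
disk 1: place 31 GB, 21 GB left
disk 2: place 24 GB, 40 GB left
disk 3: place 60 GB, 4 GB left
disk 1: place 8 GB, 13 GB left
disk 2: place 35 GB, 5 GB left
disk 4: place 62 GB, 2 GB left
disk 5: place 14 GB, 50 GB left
disk 5: place 44 GB, 6 GB left
disk 6: place 28 GB, 36 GB left
disk 6: place 19 GB, 17 GB left
disk 7: place 33 GB, 31 GB left
disk 8: place 46 GB, 18 GB left
disk 9: place 55 GB, 9 GB left
disk 7: place 30 GB, 1 GB left
disk 10: place 49 GB, 15 GB left
disk 11: place 44 GB, 20 GB left
disk 12: place 44 GB, 20 GB left
Final disks: [12,31,8] [24,35] [60] [62] [14,44] [28,19] [33,30] [46] [55] [49] [44] [44].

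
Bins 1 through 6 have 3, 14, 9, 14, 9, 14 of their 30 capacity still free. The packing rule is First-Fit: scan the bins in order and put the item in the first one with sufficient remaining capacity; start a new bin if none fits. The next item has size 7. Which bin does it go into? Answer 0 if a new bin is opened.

Bins with room: bin 2 (14), bin 3 (9), bin 4 (14), bin 5 (9), bin 6 (14).
The first with room is bin 2.

2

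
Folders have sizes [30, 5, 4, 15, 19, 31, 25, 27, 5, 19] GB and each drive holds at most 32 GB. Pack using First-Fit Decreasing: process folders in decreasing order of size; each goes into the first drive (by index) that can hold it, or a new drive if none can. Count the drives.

7 drives

Sorted descending: 31, 30, 27, 25, 19, 19, 15, 5, 5, 4.
31 GB → drive 1 (remaining 1 GB)
30 GB → drive 2 (remaining 2 GB)
27 GB → drive 3 (remaining 5 GB)
25 GB → drive 4 (remaining 7 GB)
19 GB → drive 5 (remaining 13 GB)
19 GB → drive 6 (remaining 13 GB)
15 GB → drive 7 (remaining 17 GB)
5 GB → drive 3 (remaining 0 GB)
5 GB → drive 4 (remaining 2 GB)
4 GB → drive 5 (remaining 9 GB)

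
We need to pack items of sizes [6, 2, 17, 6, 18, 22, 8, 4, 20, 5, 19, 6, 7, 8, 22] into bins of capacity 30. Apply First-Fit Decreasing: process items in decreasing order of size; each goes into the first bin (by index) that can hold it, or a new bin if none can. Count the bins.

Sorted descending: 22, 22, 20, 19, 18, 17, 8, 8, 7, 6, 6, 6, 5, 4, 2.
Put 22 in bin 1; 8 remain.
Put 22 in bin 2; 8 remain.
Put 20 in bin 3; 10 remain.
Put 19 in bin 4; 11 remain.
Put 18 in bin 5; 12 remain.
Put 17 in bin 6; 13 remain.
Put 8 in bin 1; 0 remain.
Put 8 in bin 2; 0 remain.
Put 7 in bin 3; 3 remain.
Put 6 in bin 4; 5 remain.
Put 6 in bin 5; 6 remain.
Put 6 in bin 5; 0 remain.
Put 5 in bin 4; 0 remain.
Put 4 in bin 6; 9 remain.
Put 2 in bin 3; 1 remain.
Final bins: [22,8] [22,8] [20,7,2] [19,6,5] [18,6,6] [17,4].

6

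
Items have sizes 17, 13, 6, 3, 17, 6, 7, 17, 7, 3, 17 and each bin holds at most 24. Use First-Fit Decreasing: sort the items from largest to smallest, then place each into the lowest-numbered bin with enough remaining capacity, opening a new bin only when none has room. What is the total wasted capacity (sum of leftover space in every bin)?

7

Sorted descending: 17, 17, 17, 17, 13, 7, 7, 6, 6, 3, 3.
Put 17 in bin 1; 7 remain.
Put 17 in bin 2; 7 remain.
Put 17 in bin 3; 7 remain.
Put 17 in bin 4; 7 remain.
Put 13 in bin 5; 11 remain.
Put 7 in bin 1; 0 remain.
Put 7 in bin 2; 0 remain.
Put 6 in bin 3; 1 remain.
Put 6 in bin 4; 1 remain.
Put 3 in bin 5; 8 remain.
Put 3 in bin 5; 5 remain.
5 bins × 24 = 120; used 113; unused 7.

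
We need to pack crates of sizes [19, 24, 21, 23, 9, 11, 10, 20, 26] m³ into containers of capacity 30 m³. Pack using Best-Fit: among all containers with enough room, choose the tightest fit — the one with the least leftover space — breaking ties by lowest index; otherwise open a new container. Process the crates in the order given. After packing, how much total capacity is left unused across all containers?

17

19 m³ → container 1 (remaining 11 m³)
24 m³ → container 2 (remaining 6 m³)
21 m³ → container 3 (remaining 9 m³)
23 m³ → container 4 (remaining 7 m³)
9 m³ → container 3 (remaining 0 m³)
11 m³ → container 1 (remaining 0 m³)
10 m³ → container 5 (remaining 20 m³)
20 m³ → container 5 (remaining 0 m³)
26 m³ → container 6 (remaining 4 m³)
6 containers × 30 m³ = 180 m³; used 163 m³; unused 17 m³.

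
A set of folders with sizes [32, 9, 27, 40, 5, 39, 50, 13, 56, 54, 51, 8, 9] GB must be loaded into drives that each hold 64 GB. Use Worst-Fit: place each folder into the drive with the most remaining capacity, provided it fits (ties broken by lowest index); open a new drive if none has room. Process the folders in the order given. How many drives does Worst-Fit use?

32 GB → drive 1 (remaining 32 GB)
9 GB → drive 1 (remaining 23 GB)
27 GB → drive 2 (remaining 37 GB)
40 GB → drive 3 (remaining 24 GB)
5 GB → drive 2 (remaining 32 GB)
39 GB → drive 4 (remaining 25 GB)
50 GB → drive 5 (remaining 14 GB)
13 GB → drive 2 (remaining 19 GB)
56 GB → drive 6 (remaining 8 GB)
54 GB → drive 7 (remaining 10 GB)
51 GB → drive 8 (remaining 13 GB)
8 GB → drive 4 (remaining 17 GB)
9 GB → drive 3 (remaining 15 GB)

8 drives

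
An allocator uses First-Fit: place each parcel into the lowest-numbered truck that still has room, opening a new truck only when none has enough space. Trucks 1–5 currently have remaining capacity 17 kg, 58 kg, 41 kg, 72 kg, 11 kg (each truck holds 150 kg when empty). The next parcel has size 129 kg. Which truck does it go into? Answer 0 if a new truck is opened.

No truck has ≥ 129 kg free, so a new truck is opened.

0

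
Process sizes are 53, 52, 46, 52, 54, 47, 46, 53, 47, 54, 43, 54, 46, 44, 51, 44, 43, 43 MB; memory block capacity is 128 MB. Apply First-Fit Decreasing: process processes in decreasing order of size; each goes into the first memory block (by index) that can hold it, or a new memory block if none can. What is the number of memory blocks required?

Sorted descending: 54, 54, 54, 53, 53, 52, 52, 51, 47, 47, 46, 46, 46, 44, 44, 43, 43, 43.
Put 54 MB in memory block 1; 74 MB remain.
Put 54 MB in memory block 1; 20 MB remain.
Put 54 MB in memory block 2; 74 MB remain.
Put 53 MB in memory block 2; 21 MB remain.
Put 53 MB in memory block 3; 75 MB remain.
Put 52 MB in memory block 3; 23 MB remain.
Put 52 MB in memory block 4; 76 MB remain.
Put 51 MB in memory block 4; 25 MB remain.
Put 47 MB in memory block 5; 81 MB remain.
Put 47 MB in memory block 5; 34 MB remain.
Put 46 MB in memory block 6; 82 MB remain.
Put 46 MB in memory block 6; 36 MB remain.
Put 46 MB in memory block 7; 82 MB remain.
Put 44 MB in memory block 7; 38 MB remain.
Put 44 MB in memory block 8; 84 MB remain.
Put 43 MB in memory block 8; 41 MB remain.
Put 43 MB in memory block 9; 85 MB remain.
Put 43 MB in memory block 9; 42 MB remain.
Final memory blocks: [54,54] [54,53] [53,52] [52,51] [47,47] [46,46] [46,44] [44,43] [43,43].

9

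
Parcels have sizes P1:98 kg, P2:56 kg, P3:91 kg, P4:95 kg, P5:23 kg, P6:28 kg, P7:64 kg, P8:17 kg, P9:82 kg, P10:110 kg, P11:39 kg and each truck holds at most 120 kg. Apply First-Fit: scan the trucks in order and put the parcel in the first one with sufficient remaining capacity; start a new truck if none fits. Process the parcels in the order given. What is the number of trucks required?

7

Put P1 (98 kg) in truck 1; 22 kg remain.
Put P2 (56 kg) in truck 2; 64 kg remain.
Put P3 (91 kg) in truck 3; 29 kg remain.
Put P4 (95 kg) in truck 4; 25 kg remain.
Put P5 (23 kg) in truck 2; 41 kg remain.
Put P6 (28 kg) in truck 2; 13 kg remain.
Put P7 (64 kg) in truck 5; 56 kg remain.
Put P8 (17 kg) in truck 1; 5 kg remain.
Put P9 (82 kg) in truck 6; 38 kg remain.
Put P10 (110 kg) in truck 7; 10 kg remain.
Put P11 (39 kg) in truck 5; 17 kg remain.
Final trucks: [98,17] [56,23,28] [91] [95] [64,39] [82] [110].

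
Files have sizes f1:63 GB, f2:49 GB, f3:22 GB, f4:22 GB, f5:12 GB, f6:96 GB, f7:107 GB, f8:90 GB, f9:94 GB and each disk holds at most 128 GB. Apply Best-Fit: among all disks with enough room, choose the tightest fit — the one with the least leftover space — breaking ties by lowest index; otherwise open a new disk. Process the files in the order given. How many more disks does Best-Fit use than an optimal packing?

Best-Fit: [63,49,12] [22,22] [96] [107] [90] [94] → 6 disks.
Total size 555 GB; any packing needs at least ⌈555/128⌉ = 5 disks.
An optimal packing achieves that bound: [107,12] [96,22] [94,22] [90] [63,49] → 5 disks.
Excess: 6 − 5 = 1.

1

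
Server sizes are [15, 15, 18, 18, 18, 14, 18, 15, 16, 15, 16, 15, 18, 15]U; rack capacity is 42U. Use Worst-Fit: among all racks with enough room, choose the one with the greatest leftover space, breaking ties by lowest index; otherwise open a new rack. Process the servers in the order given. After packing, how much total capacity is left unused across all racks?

Put 15U in rack 1; 27U remain.
Put 15U in rack 1; 12U remain.
Put 18U in rack 2; 24U remain.
Put 18U in rack 2; 6U remain.
Put 18U in rack 3; 24U remain.
Put 14U in rack 3; 10U remain.
Put 18U in rack 4; 24U remain.
Put 15U in rack 4; 9U remain.
Put 16U in rack 5; 26U remain.
Put 15U in rack 5; 11U remain.
Put 16U in rack 6; 26U remain.
Put 15U in rack 6; 11U remain.
Put 18U in rack 7; 24U remain.
Put 15U in rack 7; 9U remain.
7 racks × 42U = 294U; used 226U; unused 68U.

68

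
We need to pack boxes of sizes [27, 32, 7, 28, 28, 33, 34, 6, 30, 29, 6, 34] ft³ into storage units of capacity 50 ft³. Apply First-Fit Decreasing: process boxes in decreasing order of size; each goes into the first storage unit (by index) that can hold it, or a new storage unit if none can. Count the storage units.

9

Sorted descending: 34, 34, 33, 32, 30, 29, 28, 28, 27, 7, 6, 6.
storage unit 1: place 34 ft³, 16 ft³ left
storage unit 2: place 34 ft³, 16 ft³ left
storage unit 3: place 33 ft³, 17 ft³ left
storage unit 4: place 32 ft³, 18 ft³ left
storage unit 5: place 30 ft³, 20 ft³ left
storage unit 6: place 29 ft³, 21 ft³ left
storage unit 7: place 28 ft³, 22 ft³ left
storage unit 8: place 28 ft³, 22 ft³ left
storage unit 9: place 27 ft³, 23 ft³ left
storage unit 1: place 7 ft³, 9 ft³ left
storage unit 1: place 6 ft³, 3 ft³ left
storage unit 2: place 6 ft³, 10 ft³ left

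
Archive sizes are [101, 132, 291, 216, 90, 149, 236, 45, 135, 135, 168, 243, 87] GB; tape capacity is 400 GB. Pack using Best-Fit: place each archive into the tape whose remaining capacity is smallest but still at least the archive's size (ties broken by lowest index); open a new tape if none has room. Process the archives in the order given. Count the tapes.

tape 1: place 101 GB, 299 GB left
tape 1: place 132 GB, 167 GB left
tape 2: place 291 GB, 109 GB left
tape 3: place 216 GB, 184 GB left
tape 2: place 90 GB, 19 GB left
tape 1: place 149 GB, 18 GB left
tape 4: place 236 GB, 164 GB left
tape 4: place 45 GB, 119 GB left
tape 3: place 135 GB, 49 GB left
tape 5: place 135 GB, 265 GB left
tape 5: place 168 GB, 97 GB left
tape 6: place 243 GB, 157 GB left
tape 5: place 87 GB, 10 GB left
Final tapes: [101,132,149] [291,90] [216,135] [236,45] [135,168,87] [243].

6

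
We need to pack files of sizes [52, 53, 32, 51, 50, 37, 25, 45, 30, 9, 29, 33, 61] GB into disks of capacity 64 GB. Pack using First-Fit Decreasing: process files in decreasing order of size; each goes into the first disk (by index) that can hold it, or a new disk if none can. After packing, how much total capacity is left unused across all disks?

69

Sorted descending: 61, 53, 52, 51, 50, 45, 37, 33, 32, 30, 29, 25, 9.
disk 1: place 61 GB, 3 GB left
disk 2: place 53 GB, 11 GB left
disk 3: place 52 GB, 12 GB left
disk 4: place 51 GB, 13 GB left
disk 5: place 50 GB, 14 GB left
disk 6: place 45 GB, 19 GB left
disk 7: place 37 GB, 27 GB left
disk 8: place 33 GB, 31 GB left
disk 9: place 32 GB, 32 GB left
disk 8: place 30 GB, 1 GB left
disk 9: place 29 GB, 3 GB left
disk 7: place 25 GB, 2 GB left
disk 2: place 9 GB, 2 GB left
9 disks × 64 GB = 576 GB; used 507 GB; unused 69 GB.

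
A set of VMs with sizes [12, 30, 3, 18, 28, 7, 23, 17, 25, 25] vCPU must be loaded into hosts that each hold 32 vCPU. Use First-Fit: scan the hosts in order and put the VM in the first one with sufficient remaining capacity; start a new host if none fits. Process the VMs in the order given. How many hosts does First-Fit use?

Put 12 vCPU in host 1; 20 vCPU remain.
Put 30 vCPU in host 2; 2 vCPU remain.
Put 3 vCPU in host 1; 17 vCPU remain.
Put 18 vCPU in host 3; 14 vCPU remain.
Put 28 vCPU in host 4; 4 vCPU remain.
Put 7 vCPU in host 1; 10 vCPU remain.
Put 23 vCPU in host 5; 9 vCPU remain.
Put 17 vCPU in host 6; 15 vCPU remain.
Put 25 vCPU in host 7; 7 vCPU remain.
Put 25 vCPU in host 8; 7 vCPU remain.

8 hosts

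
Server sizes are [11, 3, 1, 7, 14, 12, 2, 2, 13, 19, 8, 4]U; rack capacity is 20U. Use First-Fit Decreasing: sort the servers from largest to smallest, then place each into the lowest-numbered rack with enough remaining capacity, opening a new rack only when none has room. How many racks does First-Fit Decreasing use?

Sorted descending: 19, 14, 13, 12, 11, 8, 7, 4, 3, 2, 2, 1.
rack 1: place 19U, 1U left
rack 2: place 14U, 6U left
rack 3: place 13U, 7U left
rack 4: place 12U, 8U left
rack 5: place 11U, 9U left
rack 4: place 8U, 0U left
rack 3: place 7U, 0U left
rack 2: place 4U, 2U left
rack 5: place 3U, 6U left
rack 2: place 2U, 0U left
rack 5: place 2U, 4U left
rack 1: place 1U, 0U left

5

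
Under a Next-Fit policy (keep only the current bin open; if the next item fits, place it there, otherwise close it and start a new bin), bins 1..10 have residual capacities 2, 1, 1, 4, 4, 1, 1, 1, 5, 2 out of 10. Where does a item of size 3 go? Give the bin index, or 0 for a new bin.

Next-Fit only looks at bin 10, which has 2 free.
3 does not fit, so a new bin is opened.

0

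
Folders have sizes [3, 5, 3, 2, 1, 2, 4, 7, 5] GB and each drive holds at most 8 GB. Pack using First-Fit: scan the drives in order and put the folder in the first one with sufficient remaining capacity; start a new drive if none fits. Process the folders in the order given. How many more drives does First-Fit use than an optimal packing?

1

First-Fit: [3,5] [3,2,1,2] [4] [7] [5] → 5 drives.
Total size 32 GB; any packing needs at least ⌈32/8⌉ = 4 drives.
An optimal packing achieves that bound: [7,1] [5,3] [5,3] [4,2,2] → 4 drives.
Excess: 5 − 4 = 1.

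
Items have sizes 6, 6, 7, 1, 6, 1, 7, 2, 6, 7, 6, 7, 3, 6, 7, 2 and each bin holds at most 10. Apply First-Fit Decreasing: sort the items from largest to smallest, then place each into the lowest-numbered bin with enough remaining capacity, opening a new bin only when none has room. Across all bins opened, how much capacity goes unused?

30

Sorted descending: 7, 7, 7, 7, 7, 6, 6, 6, 6, 6, 6, 3, 2, 2, 1, 1.
Put 7 in bin 1; 3 remain.
Put 7 in bin 2; 3 remain.
Put 7 in bin 3; 3 remain.
Put 7 in bin 4; 3 remain.
Put 7 in bin 5; 3 remain.
Put 6 in bin 6; 4 remain.
Put 6 in bin 7; 4 remain.
Put 6 in bin 8; 4 remain.
Put 6 in bin 9; 4 remain.
Put 6 in bin 10; 4 remain.
Put 6 in bin 11; 4 remain.
Put 3 in bin 1; 0 remain.
Put 2 in bin 2; 1 remain.
Put 2 in bin 3; 1 remain.
Put 1 in bin 2; 0 remain.
Put 1 in bin 3; 0 remain.
11 bins × 10 = 110; used 80; unused 30.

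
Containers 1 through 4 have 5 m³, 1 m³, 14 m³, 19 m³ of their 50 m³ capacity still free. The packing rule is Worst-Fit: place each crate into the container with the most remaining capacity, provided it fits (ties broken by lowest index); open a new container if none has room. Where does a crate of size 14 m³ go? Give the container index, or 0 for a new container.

4

Containers with room: container 3 (14 m³), container 4 (19 m³).
Most room is container 4 with 19 m³ free.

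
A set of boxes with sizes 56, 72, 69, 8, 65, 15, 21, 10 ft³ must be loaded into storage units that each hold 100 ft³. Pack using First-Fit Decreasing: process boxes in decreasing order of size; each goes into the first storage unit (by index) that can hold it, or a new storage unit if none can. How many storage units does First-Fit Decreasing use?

4

Sorted descending: 72, 69, 65, 56, 21, 15, 10, 8.
72 ft³ → storage unit 1 (remaining 28 ft³)
69 ft³ → storage unit 2 (remaining 31 ft³)
65 ft³ → storage unit 3 (remaining 35 ft³)
56 ft³ → storage unit 4 (remaining 44 ft³)
21 ft³ → storage unit 1 (remaining 7 ft³)
15 ft³ → storage unit 2 (remaining 16 ft³)
10 ft³ → storage unit 2 (remaining 6 ft³)
8 ft³ → storage unit 3 (remaining 27 ft³)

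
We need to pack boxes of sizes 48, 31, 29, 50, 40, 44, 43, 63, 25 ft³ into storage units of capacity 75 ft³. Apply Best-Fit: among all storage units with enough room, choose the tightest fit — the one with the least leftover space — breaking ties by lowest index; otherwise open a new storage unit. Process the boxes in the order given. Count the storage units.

7 storage units

48 ft³ → storage unit 1 (remaining 27 ft³)
31 ft³ → storage unit 2 (remaining 44 ft³)
29 ft³ → storage unit 2 (remaining 15 ft³)
50 ft³ → storage unit 3 (remaining 25 ft³)
40 ft³ → storage unit 4 (remaining 35 ft³)
44 ft³ → storage unit 5 (remaining 31 ft³)
43 ft³ → storage unit 6 (remaining 32 ft³)
63 ft³ → storage unit 7 (remaining 12 ft³)
25 ft³ → storage unit 3 (remaining 0 ft³)
Final storage units: [48] [31,29] [50,25] [40] [44] [43] [63].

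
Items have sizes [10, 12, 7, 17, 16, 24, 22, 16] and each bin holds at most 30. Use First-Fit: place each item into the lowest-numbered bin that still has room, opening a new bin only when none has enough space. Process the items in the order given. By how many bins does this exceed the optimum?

1

First-Fit: [10,12,7] [17] [16] [24] [22] [16] → 6 bins.
Total size 124; any packing needs at least ⌈124/30⌉ = 5 bins.
An optimal packing achieves that bound: [24] [22,7] [17,12] [16,10] [16] → 5 bins.
Excess: 6 − 5 = 1.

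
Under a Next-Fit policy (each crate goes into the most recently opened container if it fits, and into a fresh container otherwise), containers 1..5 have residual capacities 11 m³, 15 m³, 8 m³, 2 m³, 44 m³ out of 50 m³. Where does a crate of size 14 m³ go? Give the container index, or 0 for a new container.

5

Next-Fit only looks at container 5, which has 44 m³ free.
14 m³ fits there.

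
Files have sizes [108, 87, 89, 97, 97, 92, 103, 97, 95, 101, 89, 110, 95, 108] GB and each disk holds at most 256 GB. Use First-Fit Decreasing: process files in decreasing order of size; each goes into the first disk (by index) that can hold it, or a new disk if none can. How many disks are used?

Sorted descending: 110, 108, 108, 103, 101, 97, 97, 97, 95, 95, 92, 89, 89, 87.
110 GB → disk 1 (remaining 146 GB)
108 GB → disk 1 (remaining 38 GB)
108 GB → disk 2 (remaining 148 GB)
103 GB → disk 2 (remaining 45 GB)
101 GB → disk 3 (remaining 155 GB)
97 GB → disk 3 (remaining 58 GB)
97 GB → disk 4 (remaining 159 GB)
97 GB → disk 4 (remaining 62 GB)
95 GB → disk 5 (remaining 161 GB)
95 GB → disk 5 (remaining 66 GB)
92 GB → disk 6 (remaining 164 GB)
89 GB → disk 6 (remaining 75 GB)
89 GB → disk 7 (remaining 167 GB)
87 GB → disk 7 (remaining 80 GB)

7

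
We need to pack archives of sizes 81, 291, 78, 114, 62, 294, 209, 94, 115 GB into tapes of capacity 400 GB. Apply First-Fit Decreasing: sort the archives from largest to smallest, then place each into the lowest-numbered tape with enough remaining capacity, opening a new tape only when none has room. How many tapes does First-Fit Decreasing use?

Sorted descending: 294, 291, 209, 115, 114, 94, 81, 78, 62.
tape 1: place 294 GB, 106 GB left
tape 2: place 291 GB, 109 GB left
tape 3: place 209 GB, 191 GB left
tape 3: place 115 GB, 76 GB left
tape 4: place 114 GB, 286 GB left
tape 1: place 94 GB, 12 GB left
tape 2: place 81 GB, 28 GB left
tape 4: place 78 GB, 208 GB left
tape 3: place 62 GB, 14 GB left

4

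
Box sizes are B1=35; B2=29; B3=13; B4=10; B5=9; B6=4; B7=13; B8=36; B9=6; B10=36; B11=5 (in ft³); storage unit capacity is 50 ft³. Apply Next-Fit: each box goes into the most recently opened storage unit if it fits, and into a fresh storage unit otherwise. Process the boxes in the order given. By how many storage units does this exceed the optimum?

Next-Fit: [35] [29,13] [10,9,4,13] [36,6] [36,5] → 5 storage units.
Total size 196 ft³; any packing needs at least ⌈196/50⌉ = 4 storage units.
An optimal packing achieves that bound: [36,13] [36,13] [35,10,5] [29,9,6,4] → 4 storage units.
Excess: 5 − 4 = 1.

1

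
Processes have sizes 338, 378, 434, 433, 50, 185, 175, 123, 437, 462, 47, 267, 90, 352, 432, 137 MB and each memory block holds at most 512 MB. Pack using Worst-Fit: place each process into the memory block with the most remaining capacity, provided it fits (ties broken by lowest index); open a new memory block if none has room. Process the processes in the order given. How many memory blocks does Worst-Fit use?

memory block 1: place 338 MB, 174 MB left
memory block 2: place 378 MB, 134 MB left
memory block 3: place 434 MB, 78 MB left
memory block 4: place 433 MB, 79 MB left
memory block 1: place 50 MB, 124 MB left
memory block 5: place 185 MB, 327 MB left
memory block 5: place 175 MB, 152 MB left
memory block 5: place 123 MB, 29 MB left
memory block 6: place 437 MB, 75 MB left
memory block 7: place 462 MB, 50 MB left
memory block 2: place 47 MB, 87 MB left
memory block 8: place 267 MB, 245 MB left
memory block 8: place 90 MB, 155 MB left
memory block 9: place 352 MB, 160 MB left
memory block 10: place 432 MB, 80 MB left
memory block 9: place 137 MB, 23 MB left
Final memory blocks: [338,50] [378,47] [434] [433] [185,175,123] [437] [462] [267,90] [352,137] [432].

10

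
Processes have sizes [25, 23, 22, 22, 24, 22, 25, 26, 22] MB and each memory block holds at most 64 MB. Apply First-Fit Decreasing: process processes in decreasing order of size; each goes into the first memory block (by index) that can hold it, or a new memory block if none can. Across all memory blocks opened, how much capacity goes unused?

109

Sorted descending: 26, 25, 25, 24, 23, 22, 22, 22, 22.
Put 26 MB in memory block 1; 38 MB remain.
Put 25 MB in memory block 1; 13 MB remain.
Put 25 MB in memory block 2; 39 MB remain.
Put 24 MB in memory block 2; 15 MB remain.
Put 23 MB in memory block 3; 41 MB remain.
Put 22 MB in memory block 3; 19 MB remain.
Put 22 MB in memory block 4; 42 MB remain.
Put 22 MB in memory block 4; 20 MB remain.
Put 22 MB in memory block 5; 42 MB remain.
5 memory blocks × 64 MB = 320 MB; used 211 MB; unused 109 MB.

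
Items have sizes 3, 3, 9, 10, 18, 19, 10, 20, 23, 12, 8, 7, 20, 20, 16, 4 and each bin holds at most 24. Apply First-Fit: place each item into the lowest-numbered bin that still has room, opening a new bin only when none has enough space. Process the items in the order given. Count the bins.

bin 1: place 3, 21 left
bin 1: place 3, 18 left
bin 1: place 9, 9 left
bin 2: place 10, 14 left
bin 3: place 18, 6 left
bin 4: place 19, 5 left
bin 2: place 10, 4 left
bin 5: place 20, 4 left
bin 6: place 23, 1 left
bin 7: place 12, 12 left
bin 1: place 8, 1 left
bin 7: place 7, 5 left
bin 8: place 20, 4 left
bin 9: place 20, 4 left
bin 10: place 16, 8 left
bin 2: place 4, 0 left

10 bins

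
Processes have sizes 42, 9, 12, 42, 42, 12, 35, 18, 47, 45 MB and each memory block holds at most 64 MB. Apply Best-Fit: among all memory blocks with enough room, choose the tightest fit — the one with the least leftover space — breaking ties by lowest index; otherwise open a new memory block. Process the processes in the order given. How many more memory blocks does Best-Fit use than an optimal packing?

0

Best-Fit: [42,9,12] [42,12] [42,18] [35] [47] [45] → 6 memory blocks.
6 processes exceed 32 MB (half the capacity), and no two of those can share a memory block, so at least 6 memory blocks are needed.
So 6 is already optimal.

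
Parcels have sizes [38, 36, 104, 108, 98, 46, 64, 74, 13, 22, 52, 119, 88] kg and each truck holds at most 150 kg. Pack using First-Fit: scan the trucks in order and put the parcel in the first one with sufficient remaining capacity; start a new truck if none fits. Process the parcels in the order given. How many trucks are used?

Put 38 kg in truck 1; 112 kg remain.
Put 36 kg in truck 1; 76 kg remain.
Put 104 kg in truck 2; 46 kg remain.
Put 108 kg in truck 3; 42 kg remain.
Put 98 kg in truck 4; 52 kg remain.
Put 46 kg in truck 1; 30 kg remain.
Put 64 kg in truck 5; 86 kg remain.
Put 74 kg in truck 5; 12 kg remain.
Put 13 kg in truck 1; 17 kg remain.
Put 22 kg in truck 2; 24 kg remain.
Put 52 kg in truck 4; 0 kg remain.
Put 119 kg in truck 6; 31 kg remain.
Put 88 kg in truck 7; 62 kg remain.

7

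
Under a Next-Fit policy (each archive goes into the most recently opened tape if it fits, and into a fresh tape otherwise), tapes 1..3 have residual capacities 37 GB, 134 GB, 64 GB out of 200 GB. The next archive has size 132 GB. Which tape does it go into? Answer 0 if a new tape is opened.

0

Next-Fit only looks at tape 3, which has 64 GB free.
132 GB does not fit, so a new tape is opened.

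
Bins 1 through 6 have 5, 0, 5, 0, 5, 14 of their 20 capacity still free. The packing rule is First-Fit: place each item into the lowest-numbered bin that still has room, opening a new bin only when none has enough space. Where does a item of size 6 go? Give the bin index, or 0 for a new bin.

Bins with room: bin 6 (14).
The first with room is bin 6.

6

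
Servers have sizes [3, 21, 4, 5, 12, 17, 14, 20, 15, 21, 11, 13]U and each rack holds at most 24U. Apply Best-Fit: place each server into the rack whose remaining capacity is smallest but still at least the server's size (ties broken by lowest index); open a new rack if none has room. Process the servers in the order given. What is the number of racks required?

rack 1: place 3U, 21U left
rack 1: place 21U, 0U left
rack 2: place 4U, 20U left
rack 2: place 5U, 15U left
rack 2: place 12U, 3U left
rack 3: place 17U, 7U left
rack 4: place 14U, 10U left
rack 5: place 20U, 4U left
rack 6: place 15U, 9U left
rack 7: place 21U, 3U left
rack 8: place 11U, 13U left
rack 8: place 13U, 0U left

8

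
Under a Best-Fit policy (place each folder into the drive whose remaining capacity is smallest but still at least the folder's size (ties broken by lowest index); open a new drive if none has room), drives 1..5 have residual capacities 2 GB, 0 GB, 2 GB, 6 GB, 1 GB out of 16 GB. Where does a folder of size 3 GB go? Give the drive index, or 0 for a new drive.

Drives with room: drive 4 (6 GB).
Tightest fit is drive 4 with 6 GB free.

4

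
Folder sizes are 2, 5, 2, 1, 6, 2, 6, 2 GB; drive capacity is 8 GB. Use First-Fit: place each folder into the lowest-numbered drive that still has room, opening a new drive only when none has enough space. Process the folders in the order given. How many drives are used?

4 drives

Put 2 GB in drive 1; 6 GB remain.
Put 5 GB in drive 1; 1 GB remain.
Put 2 GB in drive 2; 6 GB remain.
Put 1 GB in drive 1; 0 GB remain.
Put 6 GB in drive 2; 0 GB remain.
Put 2 GB in drive 3; 6 GB remain.
Put 6 GB in drive 3; 0 GB remain.
Put 2 GB in drive 4; 6 GB remain.
Final drives: [2,5,1] [2,6] [2,6] [2].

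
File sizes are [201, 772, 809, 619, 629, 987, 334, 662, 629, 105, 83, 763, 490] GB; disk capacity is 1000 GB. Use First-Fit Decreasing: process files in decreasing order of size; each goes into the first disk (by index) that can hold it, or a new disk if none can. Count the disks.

9

Sorted descending: 987, 809, 772, 763, 662, 629, 629, 619, 490, 334, 201, 105, 83.
disk 1: place 987 GB, 13 GB left
disk 2: place 809 GB, 191 GB left
disk 3: place 772 GB, 228 GB left
disk 4: place 763 GB, 237 GB left
disk 5: place 662 GB, 338 GB left
disk 6: place 629 GB, 371 GB left
disk 7: place 629 GB, 371 GB left
disk 8: place 619 GB, 381 GB left
disk 9: place 490 GB, 510 GB left
disk 5: place 334 GB, 4 GB left
disk 3: place 201 GB, 27 GB left
disk 2: place 105 GB, 86 GB left
disk 2: place 83 GB, 3 GB left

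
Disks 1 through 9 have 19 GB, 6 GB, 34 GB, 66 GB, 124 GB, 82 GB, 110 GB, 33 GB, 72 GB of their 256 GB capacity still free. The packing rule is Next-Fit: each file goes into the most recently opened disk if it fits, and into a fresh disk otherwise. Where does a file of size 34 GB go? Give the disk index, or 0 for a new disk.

Next-Fit only looks at disk 9, which has 72 GB free.
34 GB fits there.

9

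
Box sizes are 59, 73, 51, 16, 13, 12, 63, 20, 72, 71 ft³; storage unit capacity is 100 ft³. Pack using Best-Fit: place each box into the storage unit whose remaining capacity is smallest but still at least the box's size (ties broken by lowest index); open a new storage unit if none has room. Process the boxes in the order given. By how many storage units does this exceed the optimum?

0

Best-Fit: [59,13,12] [73,16] [51] [63,20] [72] [71] → 6 storage units.
6 boxes exceed 50 ft³ (half the capacity), and no two of those can share a storage unit, so at least 6 storage units are needed.
So 6 is already optimal.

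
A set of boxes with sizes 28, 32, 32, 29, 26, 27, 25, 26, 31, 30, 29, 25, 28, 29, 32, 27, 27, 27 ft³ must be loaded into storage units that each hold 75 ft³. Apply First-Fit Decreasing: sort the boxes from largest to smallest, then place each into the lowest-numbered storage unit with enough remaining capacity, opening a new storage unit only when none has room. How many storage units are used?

9 storage units

Sorted descending: 32, 32, 32, 31, 30, 29, 29, 29, 28, 28, 27, 27, 27, 27, 26, 26, 25, 25.
storage unit 1: place 32 ft³, 43 ft³ left
storage unit 1: place 32 ft³, 11 ft³ left
storage unit 2: place 32 ft³, 43 ft³ left
storage unit 2: place 31 ft³, 12 ft³ left
storage unit 3: place 30 ft³, 45 ft³ left
storage unit 3: place 29 ft³, 16 ft³ left
storage unit 4: place 29 ft³, 46 ft³ left
storage unit 4: place 29 ft³, 17 ft³ left
storage unit 5: place 28 ft³, 47 ft³ left
storage unit 5: place 28 ft³, 19 ft³ left
storage unit 6: place 27 ft³, 48 ft³ left
storage unit 6: place 27 ft³, 21 ft³ left
storage unit 7: place 27 ft³, 48 ft³ left
storage unit 7: place 27 ft³, 21 ft³ left
storage unit 8: place 26 ft³, 49 ft³ left
storage unit 8: place 26 ft³, 23 ft³ left
storage unit 9: place 25 ft³, 50 ft³ left
storage unit 9: place 25 ft³, 25 ft³ left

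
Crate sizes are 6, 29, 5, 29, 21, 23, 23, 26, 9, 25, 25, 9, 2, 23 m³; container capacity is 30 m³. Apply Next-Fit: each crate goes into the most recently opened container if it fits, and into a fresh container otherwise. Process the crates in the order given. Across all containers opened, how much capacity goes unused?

Put 6 m³ in container 1; 24 m³ remain.
Put 29 m³ in container 2; 1 m³ remain.
Put 5 m³ in container 3; 25 m³ remain.
Put 29 m³ in container 4; 1 m³ remain.
Put 21 m³ in container 5; 9 m³ remain.
Put 23 m³ in container 6; 7 m³ remain.
Put 23 m³ in container 7; 7 m³ remain.
Put 26 m³ in container 8; 4 m³ remain.
Put 9 m³ in container 9; 21 m³ remain.
Put 25 m³ in container 10; 5 m³ remain.
Put 25 m³ in container 11; 5 m³ remain.
Put 9 m³ in container 12; 21 m³ remain.
Put 2 m³ in container 12; 19 m³ remain.
Put 23 m³ in container 13; 7 m³ remain.
13 containers × 30 m³ = 390 m³; used 255 m³; unused 135 m³.

135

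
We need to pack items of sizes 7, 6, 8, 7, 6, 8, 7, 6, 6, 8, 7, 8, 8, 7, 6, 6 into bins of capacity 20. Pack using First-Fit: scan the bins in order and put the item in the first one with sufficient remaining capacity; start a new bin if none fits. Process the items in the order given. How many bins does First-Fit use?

bin 1: place 7, 13 left
bin 1: place 6, 7 left
bin 2: place 8, 12 left
bin 1: place 7, 0 left
bin 2: place 6, 6 left
bin 3: place 8, 12 left
bin 3: place 7, 5 left
bin 2: place 6, 0 left
bin 4: place 6, 14 left
bin 4: place 8, 6 left
bin 5: place 7, 13 left
bin 5: place 8, 5 left
bin 6: place 8, 12 left
bin 6: place 7, 5 left
bin 4: place 6, 0 left
bin 7: place 6, 14 left
Final bins: [7,6,7] [8,6,6] [8,7] [6,8,6] [7,8] [8,7] [6].

7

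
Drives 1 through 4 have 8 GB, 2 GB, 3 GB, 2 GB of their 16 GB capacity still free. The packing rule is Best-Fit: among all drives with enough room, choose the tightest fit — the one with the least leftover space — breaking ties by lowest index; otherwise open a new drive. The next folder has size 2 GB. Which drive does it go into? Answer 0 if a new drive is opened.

2

Drives with room: drive 1 (8 GB), drive 2 (2 GB), drive 3 (3 GB), drive 4 (2 GB).
Tightest fit is drive 2 with 2 GB free.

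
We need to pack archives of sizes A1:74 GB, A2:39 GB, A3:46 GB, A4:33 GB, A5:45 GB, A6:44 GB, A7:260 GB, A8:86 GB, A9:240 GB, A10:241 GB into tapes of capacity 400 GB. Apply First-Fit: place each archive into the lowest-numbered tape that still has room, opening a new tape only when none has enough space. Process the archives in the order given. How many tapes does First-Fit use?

Put A1 (74 GB) in tape 1; 326 GB remain.
Put A2 (39 GB) in tape 1; 287 GB remain.
Put A3 (46 GB) in tape 1; 241 GB remain.
Put A4 (33 GB) in tape 1; 208 GB remain.
Put A5 (45 GB) in tape 1; 163 GB remain.
Put A6 (44 GB) in tape 1; 119 GB remain.
Put A7 (260 GB) in tape 2; 140 GB remain.
Put A8 (86 GB) in tape 1; 33 GB remain.
Put A9 (240 GB) in tape 3; 160 GB remain.
Put A10 (241 GB) in tape 4; 159 GB remain.
Final tapes: [74,39,46,33,45,44,86] [260] [240] [241].

4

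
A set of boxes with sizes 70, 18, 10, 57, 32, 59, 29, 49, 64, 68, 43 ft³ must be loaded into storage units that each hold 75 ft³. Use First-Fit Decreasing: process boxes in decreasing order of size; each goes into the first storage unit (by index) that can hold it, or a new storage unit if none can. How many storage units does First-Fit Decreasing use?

Sorted descending: 70, 68, 64, 59, 57, 49, 43, 32, 29, 18, 10.
70 ft³ → storage unit 1 (remaining 5 ft³)
68 ft³ → storage unit 2 (remaining 7 ft³)
64 ft³ → storage unit 3 (remaining 11 ft³)
59 ft³ → storage unit 4 (remaining 16 ft³)
57 ft³ → storage unit 5 (remaining 18 ft³)
49 ft³ → storage unit 6 (remaining 26 ft³)
43 ft³ → storage unit 7 (remaining 32 ft³)
32 ft³ → storage unit 7 (remaining 0 ft³)
29 ft³ → storage unit 8 (remaining 46 ft³)
18 ft³ → storage unit 5 (remaining 0 ft³)
10 ft³ → storage unit 3 (remaining 1 ft³)

8 storage units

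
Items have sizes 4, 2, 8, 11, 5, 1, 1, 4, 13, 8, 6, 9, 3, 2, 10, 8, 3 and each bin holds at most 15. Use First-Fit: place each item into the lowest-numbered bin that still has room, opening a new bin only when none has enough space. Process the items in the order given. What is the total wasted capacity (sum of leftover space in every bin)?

22

Put 4 in bin 1; 11 remain.
Put 2 in bin 1; 9 remain.
Put 8 in bin 1; 1 remain.
Put 11 in bin 2; 4 remain.
Put 5 in bin 3; 10 remain.
Put 1 in bin 1; 0 remain.
Put 1 in bin 2; 3 remain.
Put 4 in bin 3; 6 remain.
Put 13 in bin 4; 2 remain.
Put 8 in bin 5; 7 remain.
Put 6 in bin 3; 0 remain.
Put 9 in bin 6; 6 remain.
Put 3 in bin 2; 0 remain.
Put 2 in bin 4; 0 remain.
Put 10 in bin 7; 5 remain.
Put 8 in bin 8; 7 remain.
Put 3 in bin 5; 4 remain.
8 bins × 15 = 120; used 98; unused 22.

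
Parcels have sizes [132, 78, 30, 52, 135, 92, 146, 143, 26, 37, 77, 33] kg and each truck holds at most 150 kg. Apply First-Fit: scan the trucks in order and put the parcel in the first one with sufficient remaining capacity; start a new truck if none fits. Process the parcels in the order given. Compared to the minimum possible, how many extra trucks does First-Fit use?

First-Fit: [132] [78,30,26] [52,92] [135] [146] [143] [37,77,33] → 7 trucks.
Total size 981 kg; any packing needs at least ⌈981/150⌉ = 7 trucks.
So 7 is already optimal.

0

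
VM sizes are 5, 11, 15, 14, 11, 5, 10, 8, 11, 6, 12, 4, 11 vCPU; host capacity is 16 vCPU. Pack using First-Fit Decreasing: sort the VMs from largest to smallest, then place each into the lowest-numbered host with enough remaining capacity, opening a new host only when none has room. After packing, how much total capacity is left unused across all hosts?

Sorted descending: 15, 14, 12, 11, 11, 11, 11, 10, 8, 6, 5, 5, 4.
15 vCPU → host 1 (remaining 1 vCPU)
14 vCPU → host 2 (remaining 2 vCPU)
12 vCPU → host 3 (remaining 4 vCPU)
11 vCPU → host 4 (remaining 5 vCPU)
11 vCPU → host 5 (remaining 5 vCPU)
11 vCPU → host 6 (remaining 5 vCPU)
11 vCPU → host 7 (remaining 5 vCPU)
10 vCPU → host 8 (remaining 6 vCPU)
8 vCPU → host 9 (remaining 8 vCPU)
6 vCPU → host 8 (remaining 0 vCPU)
5 vCPU → host 4 (remaining 0 vCPU)
5 vCPU → host 5 (remaining 0 vCPU)
4 vCPU → host 3 (remaining 0 vCPU)
9 hosts × 16 vCPU = 144 vCPU; used 123 vCPU; unused 21 vCPU.

21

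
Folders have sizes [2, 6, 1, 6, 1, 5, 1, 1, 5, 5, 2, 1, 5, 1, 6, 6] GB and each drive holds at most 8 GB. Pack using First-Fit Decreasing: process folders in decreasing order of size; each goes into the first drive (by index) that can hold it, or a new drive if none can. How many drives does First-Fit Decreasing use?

Sorted descending: 6, 6, 6, 6, 5, 5, 5, 5, 2, 2, 1, 1, 1, 1, 1, 1.
drive 1: place 6 GB, 2 GB left
drive 2: place 6 GB, 2 GB left
drive 3: place 6 GB, 2 GB left
drive 4: place 6 GB, 2 GB left
drive 5: place 5 GB, 3 GB left
drive 6: place 5 GB, 3 GB left
drive 7: place 5 GB, 3 GB left
drive 8: place 5 GB, 3 GB left
drive 1: place 2 GB, 0 GB left
drive 2: place 2 GB, 0 GB left
drive 3: place 1 GB, 1 GB left
drive 3: place 1 GB, 0 GB left
drive 4: place 1 GB, 1 GB left
drive 4: place 1 GB, 0 GB left
drive 5: place 1 GB, 2 GB left
drive 5: place 1 GB, 1 GB left

8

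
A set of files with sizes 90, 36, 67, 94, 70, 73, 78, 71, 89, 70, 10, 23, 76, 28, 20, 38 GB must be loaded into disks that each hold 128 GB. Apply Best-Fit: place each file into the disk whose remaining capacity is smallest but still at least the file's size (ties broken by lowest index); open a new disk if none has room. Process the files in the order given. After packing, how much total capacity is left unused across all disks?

disk 1: place 90 GB, 38 GB left
disk 1: place 36 GB, 2 GB left
disk 2: place 67 GB, 61 GB left
disk 3: place 94 GB, 34 GB left
disk 4: place 70 GB, 58 GB left
disk 5: place 73 GB, 55 GB left
disk 6: place 78 GB, 50 GB left
disk 7: place 71 GB, 57 GB left
disk 8: place 89 GB, 39 GB left
disk 9: place 70 GB, 58 GB left
disk 3: place 10 GB, 24 GB left
disk 3: place 23 GB, 1 GB left
disk 10: place 76 GB, 52 GB left
disk 8: place 28 GB, 11 GB left
disk 6: place 20 GB, 30 GB left
disk 10: place 38 GB, 14 GB left
10 disks × 128 GB = 1280 GB; used 933 GB; unused 347 GB.

347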